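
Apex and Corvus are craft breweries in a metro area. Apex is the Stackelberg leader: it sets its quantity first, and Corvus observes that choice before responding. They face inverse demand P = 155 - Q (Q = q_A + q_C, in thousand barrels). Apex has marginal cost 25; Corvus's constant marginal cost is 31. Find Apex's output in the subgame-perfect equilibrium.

68

The follower Corvus best-responds to any q_A: π_C = (155 - Q)q_C - 31q_C.
Setting the follower's marginal profit to zero, 124 - q_A - 2q_C = 0, i.e. q_C = (124 - q_A)/2.
The leader anticipates this reaction. Substituting into P = 155 - Q gives P = 93 - (1/2)q_A, so π_A = (93 - (1/2)q_A)q_A - 25q_A.
Maximising: ∂π_A/∂q_A = 68 - q_A = 0, giving q_A = 68.
Then q_C = (124 - 68)/2 = 28.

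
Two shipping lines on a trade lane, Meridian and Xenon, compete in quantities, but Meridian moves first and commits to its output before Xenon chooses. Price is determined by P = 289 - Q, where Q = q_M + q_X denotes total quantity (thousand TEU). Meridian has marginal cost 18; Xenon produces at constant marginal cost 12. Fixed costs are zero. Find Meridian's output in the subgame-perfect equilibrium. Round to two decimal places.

132.50

Solve by backward induction. Given q_M, the follower Xenon maximises π_X = (289 - q_M - q_X)q_X - 12q_X.
∂π_X/∂q_X = 277 - q_M - 2q_X = 0 gives the reaction function q_X = (277 - q_M)/2.
Meridian substitutes q_X(q_M) into its own profit: π_M = q_M(289 - q_M - (277 - q_M)/2) - 18q_M = (301/2 - (1/2)q_M)q_M - 18q_M.
The leader's first-order condition 265/2 - q_M = 0 yields q_M = 265/2.
Then q_X = (277 - 265/2)/2 = 289/4.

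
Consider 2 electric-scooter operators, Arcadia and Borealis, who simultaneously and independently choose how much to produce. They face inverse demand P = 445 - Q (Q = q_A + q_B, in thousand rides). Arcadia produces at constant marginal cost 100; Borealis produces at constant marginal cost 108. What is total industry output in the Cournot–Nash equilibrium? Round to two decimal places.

227.33

Arcadia's profit: π_A = (445 - Q)q_A - (100q_A). Setting ∂π_A/∂q_A = 0: 345 - 2q_A - (q_B) = 0.
Borealis's first-order condition: 337 - 2q_B - (q_A) = 0.
Best responses: q_A = (345 - q_B)/2, q_B = (337 - q_A)/2.
Substituting one into the other gives q_A = 353/3 and q_B = 329/3.
Total output Q = 353/3 + 329/3 = 682/3.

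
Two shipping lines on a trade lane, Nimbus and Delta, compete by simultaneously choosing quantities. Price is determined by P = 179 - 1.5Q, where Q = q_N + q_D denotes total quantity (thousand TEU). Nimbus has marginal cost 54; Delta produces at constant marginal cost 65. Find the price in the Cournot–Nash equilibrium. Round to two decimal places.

99.33

Nimbus's profit: π_N = (179 - 1.5Q)q_N - (54q_N). Setting ∂π_N/∂q_N = 0: 125 - 3q_N - (3/2)(q_D) = 0.
Delta's profit: π_D = (179 - 1.5Q)q_D - (65q_D). Setting ∂π_D/∂q_D = 0: 114 - 3q_D - (3/2)(q_N) = 0.
So q_N = (125 - (3/2)q_D)/3 and q_D = (114 - (3/2)q_N)/3.
Substituting one into the other gives q_N = 272/9 and q_D = 206/9.
Total output Q = 478/9, so price P = 179 - (3/2)·(478/9) = 298/3.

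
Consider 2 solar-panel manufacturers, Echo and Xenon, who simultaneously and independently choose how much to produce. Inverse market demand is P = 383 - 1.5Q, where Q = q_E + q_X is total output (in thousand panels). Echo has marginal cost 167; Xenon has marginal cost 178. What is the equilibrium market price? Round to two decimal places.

Echo's profit: π_E = (383 - 1.5Q)q_E - (167q_E). Setting ∂π_E/∂q_E = 0: 216 - 3q_E - (3/2)(q_X) = 0.
Xenon's profit: π_X = (383 - 1.5Q)q_X - (178q_X). Setting ∂π_X/∂q_X = 0: 205 - 3q_X - (3/2)(q_E) = 0.
Best responses: q_E = (216 - (3/2)q_X)/3, q_X = (205 - (3/2)q_E)/3.
Solving the pair: q_E = 454/9, q_X = 388/9.
Total output Q = 842/9, so price P = 383 - (3/2)·(842/9) = 728/3.

242.67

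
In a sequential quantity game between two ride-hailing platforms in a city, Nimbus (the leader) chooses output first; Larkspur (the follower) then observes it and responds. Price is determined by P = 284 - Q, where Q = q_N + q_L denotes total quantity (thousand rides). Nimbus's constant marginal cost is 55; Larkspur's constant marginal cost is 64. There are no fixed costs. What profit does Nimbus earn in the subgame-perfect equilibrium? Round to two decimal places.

Solve by backward induction. Given q_N, the follower Larkspur maximises π_L = (284 - q_N - q_L)q_L - 64q_L.
∂π_L/∂q_L = 220 - q_N - 2q_L = 0 gives the reaction function q_L = (220 - q_N)/2.
Nimbus substitutes q_L(q_N) into its own profit: π_N = q_N(284 - q_N - (220 - q_N)/2) - 55q_N = (174 - (1/2)q_N)q_N - 55q_N.
Maximising: ∂π_N/∂q_N = 119 - q_N = 0, giving q_N = 119.
Then q_L = (220 - 119)/2 = 101/2.
Price P = 284 - 339/2 = 229/2.
Nimbus's profit: (229/2 - 55)·119 = 7080.5000.

7080.50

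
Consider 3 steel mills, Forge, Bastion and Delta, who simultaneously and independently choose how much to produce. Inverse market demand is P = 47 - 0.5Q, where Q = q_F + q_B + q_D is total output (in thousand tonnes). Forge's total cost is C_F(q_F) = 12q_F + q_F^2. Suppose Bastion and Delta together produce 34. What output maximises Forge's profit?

6

With rivals' combined output fixed at 34, Forge's profit is π_F = (47 - (1/2)·34 - (1/2)q_F)q_F - (12q_F + q_F²) = (30 - (1/2)q_F)q_F - (12q_F + q_F²).
∂π_F/∂q_F = 18 - 3q_F = 0, so q_F = 6.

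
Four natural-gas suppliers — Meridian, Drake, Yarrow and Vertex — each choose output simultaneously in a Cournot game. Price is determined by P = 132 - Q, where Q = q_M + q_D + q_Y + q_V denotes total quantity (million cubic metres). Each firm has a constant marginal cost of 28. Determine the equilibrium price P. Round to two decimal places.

A representative firm's profit is π_i = q_i(132 - Q) - 28q_i.
First-order condition (treating rivals' output as given): 104 - 2q_i - Σ_{j≠i} q_j = 0.
With identical firms every q_j equals q_i, so Σ_{j≠i} q_j = 3q_i and 104 = 5q_i, giving q_i = 104/5.
Total output Q = 416/5, so price P = 132 - 416/5 = 244/5.

48.80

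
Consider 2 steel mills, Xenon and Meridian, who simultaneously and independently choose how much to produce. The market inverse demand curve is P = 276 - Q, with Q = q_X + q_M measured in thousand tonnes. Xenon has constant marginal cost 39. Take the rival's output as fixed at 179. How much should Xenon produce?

29

With the rival's output fixed at 179, Xenon's profit is π_X = (276 - 179 - q_X)q_X - (39q_X) = (97 - q_X)q_X - (39q_X).
∂π_X/∂q_X = 58 - 2q_X = 0, so q_X = 29.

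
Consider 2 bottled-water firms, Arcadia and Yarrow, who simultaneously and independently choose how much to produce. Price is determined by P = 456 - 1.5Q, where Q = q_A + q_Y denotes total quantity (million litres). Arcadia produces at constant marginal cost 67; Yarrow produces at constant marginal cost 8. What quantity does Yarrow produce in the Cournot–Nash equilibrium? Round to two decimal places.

Arcadia's profit: π_A = (456 - 1.5Q)q_A - (67q_A). Setting ∂π_A/∂q_A = 0: 389 - 3q_A - (3/2)(q_Y) = 0.
Yarrow's profit: π_Y = (456 - 1.5Q)q_Y - (8q_Y). Setting ∂π_Y/∂q_Y = 0: 448 - 3q_Y - (3/2)(q_A) = 0.
Best responses: q_A = (389 - (3/2)q_Y)/3, q_Y = (448 - (3/2)q_A)/3.
Solving the pair: q_A = 220/3, q_Y = 338/3.

112.67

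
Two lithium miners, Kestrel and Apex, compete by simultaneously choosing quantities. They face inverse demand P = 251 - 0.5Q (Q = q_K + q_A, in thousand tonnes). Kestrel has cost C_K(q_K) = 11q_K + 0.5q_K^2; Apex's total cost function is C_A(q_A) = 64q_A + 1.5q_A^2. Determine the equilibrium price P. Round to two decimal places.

178.71

Kestrel's profit: π_K = (251 - 0.5Q)q_K - (11q_K + (1/2)q_K²). Setting ∂π_K/∂q_K = 0: 240 - 2q_K - (1/2)(q_A) = 0.
Apex's first-order condition: 187 - 4q_A - (1/2)(q_K) = 0.
Best responses: q_K = (240 - (1/2)q_A)/2, q_A = (187 - (1/2)q_K)/4.
Solving the pair: q_K = 111.8065, q_A = 1016/31.
Total output Q = 144.5806, so price P = 251 - (1/2)·144.5806 = 178.7097.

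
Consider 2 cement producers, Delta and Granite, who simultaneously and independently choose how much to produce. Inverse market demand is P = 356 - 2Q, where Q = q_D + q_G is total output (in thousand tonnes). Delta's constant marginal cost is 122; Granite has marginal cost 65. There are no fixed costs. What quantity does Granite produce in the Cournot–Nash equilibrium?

58

Delta's profit: π_D = (356 - 2Q)q_D - (122q_D). Setting ∂π_D/∂q_D = 0: 234 - 4q_D - 2(q_G) = 0.
Granite's first-order condition: 291 - 4q_G - 2(q_D) = 0.
Rearranging gives the reaction functions q_D = (234 - 2q_G)/4 and q_G = (291 - 2q_D)/4.
Solving the pair: q_D = 59/2, q_G = 58.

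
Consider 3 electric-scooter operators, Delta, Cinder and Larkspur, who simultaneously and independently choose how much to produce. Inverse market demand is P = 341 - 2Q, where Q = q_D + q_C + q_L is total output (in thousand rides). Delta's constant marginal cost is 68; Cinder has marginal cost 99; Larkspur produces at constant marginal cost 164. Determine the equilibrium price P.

Delta's profit: π_D = (341 - 2Q)q_D - (68q_D). Setting ∂π_D/∂q_D = 0: 273 - 4q_D - 2(q_C + q_L) = 0.
Cinder's first-order condition: 242 - 4q_C - 2(q_D + q_L) = 0.
Larkspur's profit: π_L = (341 - 2Q)q_L - (164q_L). Setting ∂π_L/∂q_L = 0: 177 - 4q_L - 2(q_D + q_C) = 0.
Adding the 3 conditions: 692 − 4Q − 4Q = 0, i.e. Q = 173/2.
Back-substituting: q_D = (273 − 173)/2 = 50, q_C = (242 − 173)/2 = 69/2, q_L = (177 − 173)/2 = 2.
Total output Q = 173/2, so price P = 341 - 2·(173/2) = 168.

168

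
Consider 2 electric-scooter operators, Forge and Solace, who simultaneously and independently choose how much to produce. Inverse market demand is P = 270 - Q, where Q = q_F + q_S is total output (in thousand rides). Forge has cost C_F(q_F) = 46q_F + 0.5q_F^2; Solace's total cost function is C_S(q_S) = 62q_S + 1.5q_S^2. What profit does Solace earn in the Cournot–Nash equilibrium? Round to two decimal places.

Forge's profit: π_F = (270 - Q)q_F - (46q_F + (1/2)q_F²). Setting ∂π_F/∂q_F = 0: 224 - 3q_F - (q_S) = 0.
Solace's profit: π_S = (270 - Q)q_S - (62q_S + (3/2)q_S²). Setting ∂π_S/∂q_S = 0: 208 - 5q_S - (q_F) = 0.
Rearranging gives the reaction functions q_F = (224 - q_S)/3 and q_S = (208 - q_F)/5.
Solving the pair: q_F = 456/7, q_S = 200/7.
Price P = 270 - 656/7 = 1234/7.
Solace's profit: (1234/7)·(200/7) - 62·(200/7) - (3/2)(200/7)² = 2040.8163.

2040.82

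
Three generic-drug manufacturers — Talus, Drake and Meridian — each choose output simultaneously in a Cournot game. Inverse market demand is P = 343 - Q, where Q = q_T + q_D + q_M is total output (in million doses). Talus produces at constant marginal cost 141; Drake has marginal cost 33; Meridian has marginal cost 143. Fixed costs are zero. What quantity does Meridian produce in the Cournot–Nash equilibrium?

22

Talus's profit: π_T = (343 - Q)q_T - (141q_T). Setting ∂π_T/∂q_T = 0: 202 - 2q_T - (q_D + q_M) = 0.
Drake's profit: π_D = (343 - Q)q_D - (33q_D). Setting ∂π_D/∂q_D = 0: 310 - 2q_D - (q_T + q_M) = 0.
Meridian's first-order condition: 200 - 2q_M - (q_T + q_D) = 0.
Adding the 3 conditions: 712 − 2Q − 2Q = 0, i.e. Q = 178.
Back-substituting: q_T = (202 − 178) = 24, q_D = (310 − 178) = 132, q_M = (200 − 178) = 22.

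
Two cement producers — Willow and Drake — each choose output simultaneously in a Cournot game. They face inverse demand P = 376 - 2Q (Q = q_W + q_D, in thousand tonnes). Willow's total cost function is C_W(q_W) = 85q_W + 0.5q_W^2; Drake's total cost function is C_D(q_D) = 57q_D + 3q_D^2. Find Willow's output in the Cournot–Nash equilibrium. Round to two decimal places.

Willow's profit: π_W = (376 - 2Q)q_W - (85q_W + (1/2)q_W²). Setting ∂π_W/∂q_W = 0: 291 - 5q_W - 2(q_D) = 0.
Drake's profit: π_D = (376 - 2Q)q_D - (57q_D + 3q_D²). Setting ∂π_D/∂q_D = 0: 319 - 10q_D - 2(q_W) = 0.
Rearranging gives the reaction functions q_W = (291 - 2q_D)/5 and q_D = (319 - 2q_W)/10.
Substituting one into the other gives q_W = 1136/23 and q_D = 1013/46.

49.39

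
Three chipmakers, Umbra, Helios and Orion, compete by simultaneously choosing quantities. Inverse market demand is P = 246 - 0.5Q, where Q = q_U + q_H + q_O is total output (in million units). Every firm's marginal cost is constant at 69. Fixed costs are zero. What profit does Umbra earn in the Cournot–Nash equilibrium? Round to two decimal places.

3916.13

Each firm earns π_i = (246 - 0.5Q)q_i - 69q_i.
First-order condition (treating rivals' output as given): 177 - q_i - (1/2)·Σ_{j≠i} q_j = 0.
With identical firms every q_j equals q_i, so Σ_{j≠i} q_j = 2q_i and 177 = 2q_i, giving q_i = 177/2.
Price P = 246 - (1/2)·(531/2) = 453/4.
Umbra's profit: (453/4 - 69)·(177/2) = 3916.1250.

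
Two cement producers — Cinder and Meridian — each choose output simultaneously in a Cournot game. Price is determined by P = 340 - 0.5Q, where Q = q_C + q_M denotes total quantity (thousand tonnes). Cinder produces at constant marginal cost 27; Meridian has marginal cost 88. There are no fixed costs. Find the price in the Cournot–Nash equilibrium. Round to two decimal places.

Cinder's profit: π_C = (340 - 0.5Q)q_C - (27q_C). Setting ∂π_C/∂q_C = 0: 313 - q_C - (1/2)(q_M) = 0.
Meridian's first-order condition: 252 - q_M - (1/2)(q_C) = 0.
Rearranging gives the reaction functions q_C = (313 - (1/2)q_M) and q_M = (252 - (1/2)q_C).
Solving the pair: q_C = 748/3, q_M = 382/3.
Total output Q = 1130/3, so price P = 340 - (1/2)·(1130/3) = 455/3.

151.67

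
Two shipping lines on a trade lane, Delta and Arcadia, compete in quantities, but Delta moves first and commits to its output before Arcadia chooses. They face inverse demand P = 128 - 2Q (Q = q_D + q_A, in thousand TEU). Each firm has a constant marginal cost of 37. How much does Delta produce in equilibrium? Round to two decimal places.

The follower Arcadia best-responds to any q_D: π_A = (128 - 2Q)q_A - 37q_A.
Follower FOC: 91 - 2q_D - 4q_A = 0, so q_A(q_D) = (91 - 2q_D)/4.
The leader anticipates this reaction. Substituting into P = 128 - 2Q gives P = 165/2 - q_D, so π_D = (165/2 - q_D)q_D - 37q_D.
Leader FOC: 91/2 - 2q_D = 0, so q_D = 91/4.
Then q_A = (91 - 2·(91/4))/4 = 91/8.

22.75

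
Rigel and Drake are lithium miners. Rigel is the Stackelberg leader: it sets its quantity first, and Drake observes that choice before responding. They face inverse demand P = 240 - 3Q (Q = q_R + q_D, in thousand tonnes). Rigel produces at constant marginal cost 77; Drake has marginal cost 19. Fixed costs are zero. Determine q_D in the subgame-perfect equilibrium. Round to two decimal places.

The follower Drake best-responds to any q_R: π_D = (240 - 3Q)q_D - 19q_D.
Follower FOC: 221 - 3q_R - 6q_D = 0, so q_D(q_R) = (221 - 3q_R)/6.
Rigel substitutes q_D(q_R) into its own profit: π_R = q_R(240 - 3q_R - (221 - 3q_R)/2) - 77q_R = (259/2 - (3/2)q_R)q_R - 77q_R.
Maximising: ∂π_R/∂q_R = 105/2 - 3q_R = 0, giving q_R = 35/2.
Then q_D = (221 - 3·(35/2))/6 = 337/12.

28.08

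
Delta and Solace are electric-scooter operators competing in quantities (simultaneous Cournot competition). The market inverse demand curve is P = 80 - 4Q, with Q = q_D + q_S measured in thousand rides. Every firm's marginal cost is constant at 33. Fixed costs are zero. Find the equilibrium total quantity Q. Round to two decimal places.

7.83

Each firm earns π_i = (80 - 4Q)q_i - 33q_i.
First-order condition (treating rivals' output as given): 47 - 8q_i - 4q_j = 0.
By symmetry each firm produces the same amount; substituting q_j = q_i yields q_i = 47/12.
Total output Q = 47/12 + 47/12 = 47/6.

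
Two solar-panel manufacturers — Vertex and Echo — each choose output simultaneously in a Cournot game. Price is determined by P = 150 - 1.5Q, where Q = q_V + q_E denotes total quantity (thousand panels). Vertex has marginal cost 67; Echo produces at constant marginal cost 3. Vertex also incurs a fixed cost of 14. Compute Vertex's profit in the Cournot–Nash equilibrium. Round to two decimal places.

Vertex's profit: π_V = (150 - 1.5Q)q_V - (67q_V). Setting ∂π_V/∂q_V = 0: 83 - 3q_V - (3/2)(q_E) = 0.
Echo's first-order condition: 147 - 3q_E - (3/2)(q_V) = 0.
Best responses: q_V = (83 - (3/2)q_E)/3, q_E = (147 - (3/2)q_V)/3.
Solving the pair: q_V = 38/9, q_E = 422/9.
Price P = 150 - (3/2)·(460/9) = 220/3.
Vertex's profit: (220/3 - 67)·(38/9) - 14 = 344/27.

12.74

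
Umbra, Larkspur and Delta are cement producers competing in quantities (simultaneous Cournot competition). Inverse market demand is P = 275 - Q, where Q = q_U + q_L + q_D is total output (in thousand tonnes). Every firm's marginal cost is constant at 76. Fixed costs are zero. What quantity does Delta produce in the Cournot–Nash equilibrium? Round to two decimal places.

A representative firm's profit is π_i = q_i(275 - Q) - 76q_i.
Setting ∂π_i/∂q_i = 0 with rivals' quantities fixed: 199 - 2q_i - Σ_{j≠i} q_j = 0.
By symmetry each firm produces the same amount; substituting Σ_{j≠i} q_j = 2q_i yields q_i = 199/4.

49.75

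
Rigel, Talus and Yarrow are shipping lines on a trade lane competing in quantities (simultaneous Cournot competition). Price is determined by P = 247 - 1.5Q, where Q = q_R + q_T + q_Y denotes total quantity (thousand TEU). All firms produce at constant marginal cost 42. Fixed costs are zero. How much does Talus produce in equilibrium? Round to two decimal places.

34.17

A representative firm's profit is π_i = q_i(247 - 1.5Q) - 42q_i.
First-order condition (treating rivals' output as given): 205 - 3q_i - (3/2)·Σ_{j≠i} q_j = 0.
With identical firms every q_j equals q_i, so Σ_{j≠i} q_j = 2q_i and 205 = 6q_i, giving q_i = 205/6.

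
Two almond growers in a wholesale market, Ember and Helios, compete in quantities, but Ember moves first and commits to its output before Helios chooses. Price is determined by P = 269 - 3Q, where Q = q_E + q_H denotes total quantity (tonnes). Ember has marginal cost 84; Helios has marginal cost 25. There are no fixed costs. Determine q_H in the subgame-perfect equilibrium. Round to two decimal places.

30.17

Solve by backward induction. Given q_E, the follower Helios maximises π_H = (269 - 3q_E - 3q_H)q_H - 25q_H.
Setting the follower's marginal profit to zero, 244 - 3q_E - 6q_H = 0, i.e. q_H = (244 - 3q_E)/6.
The leader anticipates this reaction. Substituting into P = 269 - 3Q gives P = 147 - (3/2)q_E, so π_E = (147 - (3/2)q_E)q_E - 84q_E.
Leader FOC: 63 - 3q_E = 0, so q_E = 21.
Then q_H = (244 - 3·21)/6 = 181/6.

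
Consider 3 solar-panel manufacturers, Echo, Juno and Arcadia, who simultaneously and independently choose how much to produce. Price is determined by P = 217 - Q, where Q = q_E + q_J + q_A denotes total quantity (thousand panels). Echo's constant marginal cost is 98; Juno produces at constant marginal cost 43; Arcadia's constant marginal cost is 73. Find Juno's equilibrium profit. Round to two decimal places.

Echo's profit: π_E = (217 - Q)q_E - (98q_E). Setting ∂π_E/∂q_E = 0: 119 - 2q_E - (q_J + q_A) = 0.
Juno's first-order condition: 174 - 2q_J - (q_E + q_A) = 0.
Arcadia's profit: π_A = (217 - Q)q_A - (73q_A). Setting ∂π_A/∂q_A = 0: 144 - 2q_A - (q_E + q_J) = 0.
Summing all 3 equations gives 437 − 4Q = 0, hence Q = 437/4.
Back-substituting: q_E = (119 − 437/4) = 39/4, q_J = (174 − 437/4) = 259/4, q_A = (144 − 437/4) = 139/4.
Price P = 217 - 437/4 = 431/4.
Juno's profit: (431/4 - 43)·(259/4) = 4192.5625.

4192.56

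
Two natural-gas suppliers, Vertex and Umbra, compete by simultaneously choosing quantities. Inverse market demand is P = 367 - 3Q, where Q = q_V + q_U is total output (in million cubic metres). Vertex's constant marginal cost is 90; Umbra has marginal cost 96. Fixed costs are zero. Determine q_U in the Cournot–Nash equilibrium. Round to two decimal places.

Vertex's profit: π_V = (367 - 3Q)q_V - (90q_V). Setting ∂π_V/∂q_V = 0: 277 - 6q_V - 3(q_U) = 0.
Umbra's first-order condition: 271 - 6q_U - 3(q_V) = 0.
Best responses: q_V = (277 - 3q_U)/6, q_U = (271 - 3q_V)/6.
Solving the pair: q_V = 283/9, q_U = 265/9.

29.44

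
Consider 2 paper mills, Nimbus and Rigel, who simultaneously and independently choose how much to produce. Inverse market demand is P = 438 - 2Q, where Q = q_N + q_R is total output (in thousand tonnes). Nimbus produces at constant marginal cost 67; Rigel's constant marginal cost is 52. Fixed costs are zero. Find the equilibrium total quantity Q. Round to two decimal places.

Nimbus's profit: π_N = (438 - 2Q)q_N - (67q_N). Setting ∂π_N/∂q_N = 0: 371 - 4q_N - 2(q_R) = 0.
Rigel's profit: π_R = (438 - 2Q)q_R - (52q_R). Setting ∂π_R/∂q_R = 0: 386 - 4q_R - 2(q_N) = 0.
Best responses: q_N = (371 - 2q_R)/4, q_R = (386 - 2q_N)/4.
Solving the pair: q_N = 178/3, q_R = 401/6.
Total output Q = 178/3 + 401/6 = 757/6.

126.17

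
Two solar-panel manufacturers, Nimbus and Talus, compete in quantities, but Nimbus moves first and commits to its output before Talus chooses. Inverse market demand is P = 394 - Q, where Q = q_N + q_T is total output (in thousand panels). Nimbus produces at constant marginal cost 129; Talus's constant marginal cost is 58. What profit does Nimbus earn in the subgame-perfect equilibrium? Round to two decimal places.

The follower Talus best-responds to any q_N: π_T = (394 - Q)q_T - 58q_T.
Follower FOC: 336 - q_N - 2q_T = 0, so q_T(q_N) = (336 - q_N)/2.
Nimbus substitutes q_T(q_N) into its own profit: π_N = q_N(394 - q_N - (336 - q_N)/2) - 129q_N = (226 - (1/2)q_N)q_N - 129q_N.
Leader FOC: 97 - q_N = 0, so q_N = 97.
Then q_T = (336 - 97)/2 = 239/2.
Price P = 394 - 433/2 = 355/2.
Nimbus's profit: (355/2 - 129)·97 = 4704.5000.

4704.50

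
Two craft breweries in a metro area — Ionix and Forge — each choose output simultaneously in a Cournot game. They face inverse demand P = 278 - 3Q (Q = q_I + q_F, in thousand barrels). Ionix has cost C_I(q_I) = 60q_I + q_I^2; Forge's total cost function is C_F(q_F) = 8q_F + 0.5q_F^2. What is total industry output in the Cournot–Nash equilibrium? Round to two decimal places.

47.28

Ionix's profit: π_I = (278 - 3Q)q_I - (60q_I + q_I²). Setting ∂π_I/∂q_I = 0: 218 - 8q_I - 3(q_F) = 0.
Forge's profit: π_F = (278 - 3Q)q_F - (8q_F + (1/2)q_F²). Setting ∂π_F/∂q_F = 0: 270 - 7q_F - 3(q_I) = 0.
Best responses: q_I = (218 - 3q_F)/8, q_F = (270 - 3q_I)/7.
Solving the pair: q_I = 716/47, q_F = 1506/47.
Total output Q = 716/47 + 1506/47 = 47.2766.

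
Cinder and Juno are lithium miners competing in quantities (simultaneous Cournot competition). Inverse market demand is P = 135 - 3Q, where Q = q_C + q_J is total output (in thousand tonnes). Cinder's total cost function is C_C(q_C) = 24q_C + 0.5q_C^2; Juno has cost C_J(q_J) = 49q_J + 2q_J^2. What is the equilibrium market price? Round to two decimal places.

79.87

Cinder's profit: π_C = (135 - 3Q)q_C - (24q_C + (1/2)q_C²). Setting ∂π_C/∂q_C = 0: 111 - 7q_C - 3(q_J) = 0.
Juno's profit: π_J = (135 - 3Q)q_J - (49q_J + 2q_J²). Setting ∂π_J/∂q_J = 0: 86 - 10q_J - 3(q_C) = 0.
So q_C = (111 - 3q_J)/7 and q_J = (86 - 3q_C)/10.
Substituting one into the other gives q_C = 852/61 and q_J = 269/61.
Total output Q = 1121/61, so price P = 135 - 3·(1121/61) = 79.8689.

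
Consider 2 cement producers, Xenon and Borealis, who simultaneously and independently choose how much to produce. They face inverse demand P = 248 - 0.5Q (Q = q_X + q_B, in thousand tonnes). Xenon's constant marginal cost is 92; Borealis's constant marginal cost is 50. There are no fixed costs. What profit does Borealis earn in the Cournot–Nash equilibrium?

12800

Xenon's profit: π_X = (248 - 0.5Q)q_X - (92q_X). Setting ∂π_X/∂q_X = 0: 156 - q_X - (1/2)(q_B) = 0.
Borealis's profit: π_B = (248 - 0.5Q)q_B - (50q_B). Setting ∂π_B/∂q_B = 0: 198 - q_B - (1/2)(q_X) = 0.
Best responses: q_X = (156 - (1/2)q_B), q_B = (198 - (1/2)q_X).
Substituting one into the other gives q_X = 76 and q_B = 160.
Price P = 248 - (1/2)·236 = 130.
Borealis's profit: (130 - 50)·160 = 12800.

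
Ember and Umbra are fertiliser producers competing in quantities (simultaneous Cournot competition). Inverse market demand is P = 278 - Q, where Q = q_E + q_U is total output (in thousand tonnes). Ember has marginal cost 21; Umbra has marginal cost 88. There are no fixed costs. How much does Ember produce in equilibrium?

108

Ember's profit: π_E = (278 - Q)q_E - (21q_E). Setting ∂π_E/∂q_E = 0: 257 - 2q_E - (q_U) = 0.
Umbra's profit: π_U = (278 - Q)q_U - (88q_U). Setting ∂π_U/∂q_U = 0: 190 - 2q_U - (q_E) = 0.
So q_E = (257 - q_U)/2 and q_U = (190 - q_E)/2.
Solving the pair: q_E = 108, q_U = 41.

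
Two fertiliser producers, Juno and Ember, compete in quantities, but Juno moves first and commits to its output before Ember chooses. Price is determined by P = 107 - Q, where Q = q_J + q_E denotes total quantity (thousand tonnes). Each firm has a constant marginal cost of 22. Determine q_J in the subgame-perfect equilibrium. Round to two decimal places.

42.50

The follower Ember best-responds to any q_J: π_E = (107 - Q)q_E - 22q_E.
Follower FOC: 85 - q_J - 2q_E = 0, so q_E(q_J) = (85 - q_J)/2.
Juno substitutes q_E(q_J) into its own profit: π_J = q_J(107 - q_J - (85 - q_J)/2) - 22q_J = (129/2 - (1/2)q_J)q_J - 22q_J.
Maximising: ∂π_J/∂q_J = 85/2 - q_J = 0, giving q_J = 85/2.
Then q_E = (85 - 85/2)/2 = 85/4.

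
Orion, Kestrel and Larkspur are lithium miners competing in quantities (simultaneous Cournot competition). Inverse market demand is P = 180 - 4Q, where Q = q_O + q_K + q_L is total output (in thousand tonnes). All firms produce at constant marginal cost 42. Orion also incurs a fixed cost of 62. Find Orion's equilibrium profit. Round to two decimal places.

235.56

A representative firm's profit is π_i = q_i(180 - 4Q) - 42q_i.
Setting ∂π_i/∂q_i = 0 with rivals' quantities fixed: 138 - 8q_i - 4·Σ_{j≠i} q_j = 0.
By symmetry each firm produces the same amount; substituting Σ_{j≠i} q_j = 2q_i yields q_i = 138/16 = 69/8.
Price P = 180 - 4·(207/8) = 153/2.
Orion's profit: (153/2 - 42)·(69/8) - 62 = 235.5625.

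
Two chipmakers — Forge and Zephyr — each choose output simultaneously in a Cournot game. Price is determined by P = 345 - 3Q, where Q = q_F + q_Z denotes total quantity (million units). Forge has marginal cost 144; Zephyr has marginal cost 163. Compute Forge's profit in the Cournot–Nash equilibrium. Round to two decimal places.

Forge's profit: π_F = (345 - 3Q)q_F - (144q_F). Setting ∂π_F/∂q_F = 0: 201 - 6q_F - 3(q_Z) = 0.
Zephyr's profit: π_Z = (345 - 3Q)q_Z - (163q_Z). Setting ∂π_Z/∂q_Z = 0: 182 - 6q_Z - 3(q_F) = 0.
So q_F = (201 - 3q_Z)/6 and q_Z = (182 - 3q_F)/6.
Substituting one into the other gives q_F = 220/9 and q_Z = 163/9.
Price P = 345 - 3·(383/9) = 652/3.
Forge's profit: (652/3 - 144)·(220/9) = 1792.5926.

1792.59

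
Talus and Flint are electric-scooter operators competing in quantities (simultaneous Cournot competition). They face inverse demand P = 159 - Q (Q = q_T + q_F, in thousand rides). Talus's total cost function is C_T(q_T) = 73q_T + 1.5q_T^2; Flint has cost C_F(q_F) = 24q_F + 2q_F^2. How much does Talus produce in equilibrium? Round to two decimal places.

Talus's profit: π_T = (159 - Q)q_T - (73q_T + (3/2)q_T²). Setting ∂π_T/∂q_T = 0: 86 - 5q_T - (q_F) = 0.
Flint's profit: π_F = (159 - Q)q_F - (24q_F + 2q_F²). Setting ∂π_F/∂q_F = 0: 135 - 6q_F - (q_T) = 0.
So q_T = (86 - q_F)/5 and q_F = (135 - q_T)/6.
Solving the pair: q_T = 381/29, q_F = 589/29.

13.14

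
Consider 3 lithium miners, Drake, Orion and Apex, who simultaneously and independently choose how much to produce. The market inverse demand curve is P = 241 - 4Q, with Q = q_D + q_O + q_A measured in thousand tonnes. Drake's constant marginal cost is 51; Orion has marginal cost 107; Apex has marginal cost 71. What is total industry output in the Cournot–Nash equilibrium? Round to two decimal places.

Drake's profit: π_D = (241 - 4Q)q_D - (51q_D). Setting ∂π_D/∂q_D = 0: 190 - 8q_D - 4(q_O + q_A) = 0.
Orion's profit: π_O = (241 - 4Q)q_O - (107q_O). Setting ∂π_O/∂q_O = 0: 134 - 8q_O - 4(q_D + q_A) = 0.
Apex's profit: π_A = (241 - 4Q)q_A - (71q_A). Setting ∂π_A/∂q_A = 0: 170 - 8q_A - 4(q_D + q_O) = 0.
Adding the 3 first-order conditions: 494 − 16Q = 0, so Q = 247/8.
Back-substituting: q_D = (190 − 247/2)/4 = 133/8, q_O = (134 − 247/2)/4 = 21/8, q_A = (170 − 247/2)/4 = 93/8.
Total output Q = 133/8 + 21/8 + 93/8 = 247/8.

30.88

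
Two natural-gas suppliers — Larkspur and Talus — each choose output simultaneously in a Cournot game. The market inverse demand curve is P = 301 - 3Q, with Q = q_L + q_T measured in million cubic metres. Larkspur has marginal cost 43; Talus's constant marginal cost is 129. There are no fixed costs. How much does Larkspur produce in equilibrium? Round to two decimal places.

38.22

Larkspur's profit: π_L = (301 - 3Q)q_L - (43q_L). Setting ∂π_L/∂q_L = 0: 258 - 6q_L - 3(q_T) = 0.
Talus's profit: π_T = (301 - 3Q)q_T - (129q_T). Setting ∂π_T/∂q_T = 0: 172 - 6q_T - 3(q_L) = 0.
Best responses: q_L = (258 - 3q_T)/6, q_T = (172 - 3q_L)/6.
Substituting one into the other gives q_L = 344/9 and q_T = 86/9.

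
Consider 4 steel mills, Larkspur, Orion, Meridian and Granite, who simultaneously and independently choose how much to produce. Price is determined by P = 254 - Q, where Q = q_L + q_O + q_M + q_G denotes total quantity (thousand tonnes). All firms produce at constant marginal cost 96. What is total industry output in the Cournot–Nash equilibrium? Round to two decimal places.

A representative firm's profit is π_i = q_i(254 - Q) - 96q_i.
First-order condition (treating rivals' output as given): 158 - 2q_i - Σ_{j≠i} q_j = 0.
By symmetry each firm produces the same amount; substituting Σ_{j≠i} q_j = 3q_i yields q_i = 158/5.
Total output Q = 158/5 + 158/5 + 158/5 + 158/5 = 632/5.

126.40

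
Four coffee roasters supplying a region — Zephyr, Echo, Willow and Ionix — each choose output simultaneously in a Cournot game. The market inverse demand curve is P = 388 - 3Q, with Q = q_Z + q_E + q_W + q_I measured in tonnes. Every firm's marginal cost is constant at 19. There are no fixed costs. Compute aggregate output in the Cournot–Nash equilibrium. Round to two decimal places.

Each firm earns π_i = (388 - 3Q)q_i - 19q_i.
First-order condition (treating rivals' output as given): 369 - 6q_i - 3·Σ_{j≠i} q_j = 0.
By symmetry each firm produces the same amount; substituting Σ_{j≠i} q_j = 3q_i yields q_i = 369/15 = 123/5.
Total output Q = 123/5 + 123/5 + 123/5 + 123/5 = 492/5.

98.40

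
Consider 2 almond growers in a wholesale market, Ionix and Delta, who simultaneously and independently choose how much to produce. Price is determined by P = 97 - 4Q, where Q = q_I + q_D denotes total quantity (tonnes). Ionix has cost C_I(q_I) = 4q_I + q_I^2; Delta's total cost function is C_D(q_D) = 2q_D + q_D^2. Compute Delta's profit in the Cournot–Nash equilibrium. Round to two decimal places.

236.74

Ionix's profit: π_I = (97 - 4Q)q_I - (4q_I + q_I²). Setting ∂π_I/∂q_I = 0: 93 - 10q_I - 4(q_D) = 0.
Delta's first-order condition: 95 - 10q_D - 4(q_I) = 0.
Rearranging gives the reaction functions q_I = (93 - 4q_D)/10 and q_D = (95 - 4q_I)/10.
Substituting one into the other gives q_I = 275/42 and q_D = 289/42.
Price P = 97 - 4·(94/7) = 303/7.
Delta's profit: (303/7)·(289/42) - 2·(289/42) - (289/42)² = 236.7375.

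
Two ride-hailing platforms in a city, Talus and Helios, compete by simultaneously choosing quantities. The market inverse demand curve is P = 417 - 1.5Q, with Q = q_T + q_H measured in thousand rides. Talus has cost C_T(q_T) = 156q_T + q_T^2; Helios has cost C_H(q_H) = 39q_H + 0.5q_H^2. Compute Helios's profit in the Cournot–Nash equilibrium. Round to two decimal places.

Talus's profit: π_T = (417 - 1.5Q)q_T - (156q_T + q_T²). Setting ∂π_T/∂q_T = 0: 261 - 5q_T - (3/2)(q_H) = 0.
Helios's first-order condition: 378 - 4q_H - (3/2)(q_T) = 0.
Best responses: q_T = (261 - (3/2)q_H)/5, q_H = (378 - (3/2)q_T)/4.
Solving the pair: q_T = 1908/71, q_H = 84.4225.
Price P = 417 - (3/2)·111.2958 = 250.0563.
Helios's profit: 250.0563·84.4225 - 39·84.4225 - (1/2)·84.4225² = 14254.3289.

14254.33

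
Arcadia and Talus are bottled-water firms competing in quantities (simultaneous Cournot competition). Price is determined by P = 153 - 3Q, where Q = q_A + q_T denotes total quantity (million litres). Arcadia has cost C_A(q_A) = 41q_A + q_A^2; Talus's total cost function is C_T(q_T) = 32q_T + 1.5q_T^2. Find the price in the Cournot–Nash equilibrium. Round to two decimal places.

Arcadia's profit: π_A = (153 - 3Q)q_A - (41q_A + q_A²). Setting ∂π_A/∂q_A = 0: 112 - 8q_A - 3(q_T) = 0.
Talus's profit: π_T = (153 - 3Q)q_T - (32q_T + (3/2)q_T²). Setting ∂π_T/∂q_T = 0: 121 - 9q_T - 3(q_A) = 0.
Best responses: q_A = (112 - 3q_T)/8, q_T = (121 - 3q_A)/9.
Solving the pair: q_A = 215/21, q_T = 632/63.
Total output Q = 1277/63, so price P = 153 - 3·(1277/63) = 1936/21.

92.19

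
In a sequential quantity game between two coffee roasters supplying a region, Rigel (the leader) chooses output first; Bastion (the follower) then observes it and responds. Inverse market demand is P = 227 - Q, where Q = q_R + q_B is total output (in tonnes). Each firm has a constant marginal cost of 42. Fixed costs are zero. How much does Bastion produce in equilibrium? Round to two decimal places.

46.25

The follower Bastion best-responds to any q_R: π_B = (227 - Q)q_B - 42q_B.
∂π_B/∂q_B = 185 - q_R - 2q_B = 0 gives the reaction function q_B = (185 - q_R)/2.
The leader anticipates this reaction. Substituting into P = 227 - Q gives P = 269/2 - (1/2)q_R, so π_R = (269/2 - (1/2)q_R)q_R - 42q_R.
Maximising: ∂π_R/∂q_R = 185/2 - q_R = 0, giving q_R = 185/2.
Then q_B = (185 - 185/2)/2 = 185/4.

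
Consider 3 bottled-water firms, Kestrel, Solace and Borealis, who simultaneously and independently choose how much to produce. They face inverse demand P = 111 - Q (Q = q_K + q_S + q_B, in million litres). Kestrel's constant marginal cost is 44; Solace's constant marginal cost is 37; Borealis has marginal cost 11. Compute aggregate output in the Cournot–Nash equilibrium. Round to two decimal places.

60.25

Kestrel's profit: π_K = (111 - Q)q_K - (44q_K). Setting ∂π_K/∂q_K = 0: 67 - 2q_K - (q_S + q_B) = 0.
Solace's first-order condition: 74 - 2q_S - (q_K + q_B) = 0.
Borealis's first-order condition: 100 - 2q_B - (q_K + q_S) = 0.
Summing all 3 equations gives 241 − 4Q = 0, hence Q = 241/4.
Back-substituting: q_K = (67 − 241/4) = 27/4, q_S = (74 − 241/4) = 55/4, q_B = (100 − 241/4) = 159/4.
Total output Q = 27/4 + 55/4 + 159/4 = 241/4.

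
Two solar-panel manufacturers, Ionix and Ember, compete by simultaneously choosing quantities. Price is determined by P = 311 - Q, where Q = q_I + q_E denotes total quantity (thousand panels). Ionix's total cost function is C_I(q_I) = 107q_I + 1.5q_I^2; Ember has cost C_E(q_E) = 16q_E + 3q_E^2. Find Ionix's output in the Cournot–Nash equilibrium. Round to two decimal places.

34.28

Ionix's profit: π_I = (311 - Q)q_I - (107q_I + (3/2)q_I²). Setting ∂π_I/∂q_I = 0: 204 - 5q_I - (q_E) = 0.
Ember's profit: π_E = (311 - Q)q_E - (16q_E + 3q_E²). Setting ∂π_E/∂q_E = 0: 295 - 8q_E - (q_I) = 0.
Rearranging gives the reaction functions q_I = (204 - q_E)/5 and q_E = (295 - q_I)/8.
Substituting one into the other gives q_I = 1337/39 and q_E = 1271/39.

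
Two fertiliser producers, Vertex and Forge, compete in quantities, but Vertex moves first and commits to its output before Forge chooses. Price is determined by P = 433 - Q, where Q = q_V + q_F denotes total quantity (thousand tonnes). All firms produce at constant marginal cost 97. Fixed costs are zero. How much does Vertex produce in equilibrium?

168

The follower Forge best-responds to any q_V: π_F = (433 - Q)q_F - 97q_F.
∂π_F/∂q_F = 336 - q_V - 2q_F = 0 gives the reaction function q_F = (336 - q_V)/2.
Vertex substitutes q_F(q_V) into its own profit: π_V = q_V(433 - q_V - (336 - q_V)/2) - 97q_V = (265 - (1/2)q_V)q_V - 97q_V.
Maximising: ∂π_V/∂q_V = 168 - q_V = 0, giving q_V = 168.
Then q_F = (336 - 168)/2 = 84.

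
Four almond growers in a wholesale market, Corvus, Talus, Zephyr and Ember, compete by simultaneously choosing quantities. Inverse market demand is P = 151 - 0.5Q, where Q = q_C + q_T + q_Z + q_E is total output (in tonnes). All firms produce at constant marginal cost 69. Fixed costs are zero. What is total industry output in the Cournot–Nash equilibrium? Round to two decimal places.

131.20

Each firm earns π_i = (151 - 0.5Q)q_i - 69q_i.
Setting ∂π_i/∂q_i = 0 with rivals' quantities fixed: 82 - q_i - (1/2)·Σ_{j≠i} q_j = 0.
By symmetry each firm produces the same amount; substituting Σ_{j≠i} q_j = 3q_i yields q_i = 82/(5/2) = 164/5.
Total output Q = 164/5 + 164/5 + 164/5 + 164/5 = 656/5.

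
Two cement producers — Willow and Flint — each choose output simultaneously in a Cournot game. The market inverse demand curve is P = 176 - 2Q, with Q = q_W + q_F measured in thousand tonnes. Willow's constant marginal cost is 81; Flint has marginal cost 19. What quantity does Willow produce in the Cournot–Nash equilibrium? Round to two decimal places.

5.50

Willow's profit: π_W = (176 - 2Q)q_W - (81q_W). Setting ∂π_W/∂q_W = 0: 95 - 4q_W - 2(q_F) = 0.
Flint's first-order condition: 157 - 4q_F - 2(q_W) = 0.
So q_W = (95 - 2q_F)/4 and q_F = (157 - 2q_W)/4.
Solving the pair: q_W = 11/2, q_F = 73/2.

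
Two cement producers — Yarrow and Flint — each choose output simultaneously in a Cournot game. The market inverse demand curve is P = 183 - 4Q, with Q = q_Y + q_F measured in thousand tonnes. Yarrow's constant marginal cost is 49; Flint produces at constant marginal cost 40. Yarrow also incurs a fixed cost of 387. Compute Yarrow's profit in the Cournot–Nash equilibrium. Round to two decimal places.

47.03

Yarrow's profit: π_Y = (183 - 4Q)q_Y - (49q_Y). Setting ∂π_Y/∂q_Y = 0: 134 - 8q_Y - 4(q_F) = 0.
Flint's first-order condition: 143 - 8q_F - 4(q_Y) = 0.
Rearranging gives the reaction functions q_Y = (134 - 4q_F)/8 and q_F = (143 - 4q_Y)/8.
Solving the pair: q_Y = 125/12, q_F = 38/3.
Price P = 183 - 4·(277/12) = 272/3.
Yarrow's profit: (272/3 - 49)·(125/12) - 387 = 1693/36.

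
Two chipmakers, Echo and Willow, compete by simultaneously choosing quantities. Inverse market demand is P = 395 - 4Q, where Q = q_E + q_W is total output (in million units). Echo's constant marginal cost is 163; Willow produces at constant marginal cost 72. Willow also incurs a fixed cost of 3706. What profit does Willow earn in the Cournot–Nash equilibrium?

1055

Echo's profit: π_E = (395 - 4Q)q_E - (163q_E). Setting ∂π_E/∂q_E = 0: 232 - 8q_E - 4(q_W) = 0.
Willow's first-order condition: 323 - 8q_W - 4(q_E) = 0.
So q_E = (232 - 4q_W)/8 and q_W = (323 - 4q_E)/8.
Substituting one into the other gives q_E = 47/4 and q_W = 69/2.
Price P = 395 - 4·(185/4) = 210.
Willow's profit: (210 - 72)·(69/2) - 3706 = 1055.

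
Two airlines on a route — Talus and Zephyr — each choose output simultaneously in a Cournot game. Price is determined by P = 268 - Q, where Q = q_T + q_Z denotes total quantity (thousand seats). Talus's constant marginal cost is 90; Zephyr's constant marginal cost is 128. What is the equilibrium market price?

Talus's profit: π_T = (268 - Q)q_T - (90q_T). Setting ∂π_T/∂q_T = 0: 178 - 2q_T - (q_Z) = 0.
Zephyr's profit: π_Z = (268 - Q)q_Z - (128q_Z). Setting ∂π_Z/∂q_Z = 0: 140 - 2q_Z - (q_T) = 0.
So q_T = (178 - q_Z)/2 and q_Z = (140 - q_T)/2.
Solving the pair: q_T = 72, q_Z = 34.
Total output Q = 106, so price P = 268 - 106 = 162.

162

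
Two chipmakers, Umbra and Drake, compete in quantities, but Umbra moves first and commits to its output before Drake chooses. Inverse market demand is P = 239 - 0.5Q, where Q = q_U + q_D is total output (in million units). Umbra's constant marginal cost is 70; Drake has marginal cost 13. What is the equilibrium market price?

The follower Drake best-responds to any q_U: π_D = (239 - 0.5Q)q_D - 13q_D.
∂π_D/∂q_D = 226 - (1/2)q_U - q_D = 0 gives the reaction function q_D = (226 - (1/2)q_U).
Umbra substitutes q_D(q_U) into its own profit: π_U = q_U(239 - (1/2)q_U - (226 - (1/2)q_U)/2) - 70q_U = (126 - (1/4)q_U)q_U - 70q_U.
Maximising: ∂π_U/∂q_U = 56 - (1/2)q_U = 0, giving q_U = 112.
Then q_D = (226 - (1/2)·112) = 170.
Total output Q = 282, so price P = 239 - (1/2)·282 = 98.

98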